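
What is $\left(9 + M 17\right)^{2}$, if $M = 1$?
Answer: $676$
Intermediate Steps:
$\left(9 + M 17\right)^{2} = \left(9 + 1 \cdot 17\right)^{2} = \left(9 + 17\right)^{2} = 26^{2} = 676$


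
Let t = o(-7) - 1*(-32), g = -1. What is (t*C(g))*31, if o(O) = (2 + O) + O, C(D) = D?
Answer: -620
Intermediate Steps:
o(O) = 2 + 2*O
t = 20 (t = (2 + 2*(-7)) - 1*(-32) = (2 - 14) + 32 = -12 + 32 = 20)
(t*C(g))*31 = (20*(-1))*31 = -20*31 = -620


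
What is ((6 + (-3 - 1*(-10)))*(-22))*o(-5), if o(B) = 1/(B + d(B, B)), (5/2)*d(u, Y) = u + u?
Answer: 286/9 ≈ 31.778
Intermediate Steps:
d(u, Y) = 4*u/5 (d(u, Y) = 2*(u + u)/5 = 2*(2*u)/5 = 4*u/5)
o(B) = 5/(9*B) (o(B) = 1/(B + 4*B/5) = 1/(9*B/5) = 5/(9*B))
((6 + (-3 - 1*(-10)))*(-22))*o(-5) = ((6 + (-3 - 1*(-10)))*(-22))*((5/9)/(-5)) = ((6 + (-3 + 10))*(-22))*((5/9)*(-⅕)) = ((6 + 7)*(-22))*(-⅑) = (13*(-22))*(-⅑) = -286*(-⅑) = 286/9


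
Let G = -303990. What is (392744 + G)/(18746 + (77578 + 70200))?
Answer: 44377/83262 ≈ 0.53298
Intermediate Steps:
(392744 + G)/(18746 + (77578 + 70200)) = (392744 - 303990)/(18746 + (77578 + 70200)) = 88754/(18746 + 147778) = 88754/166524 = 88754*(1/166524) = 44377/83262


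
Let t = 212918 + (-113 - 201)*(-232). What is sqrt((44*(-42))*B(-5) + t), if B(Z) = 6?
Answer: sqrt(274678) ≈ 524.10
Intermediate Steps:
t = 285766 (t = 212918 - 314*(-232) = 212918 + 72848 = 285766)
sqrt((44*(-42))*B(-5) + t) = sqrt((44*(-42))*6 + 285766) = sqrt(-1848*6 + 285766) = sqrt(-11088 + 285766) = sqrt(274678)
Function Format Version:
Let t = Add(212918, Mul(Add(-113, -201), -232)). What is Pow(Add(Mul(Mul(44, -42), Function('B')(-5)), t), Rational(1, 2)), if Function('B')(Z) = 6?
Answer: Pow(274678, Rational(1, 2)) ≈ 524.10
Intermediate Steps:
t = 285766 (t = Add(212918, Mul(-314, -232)) = Add(212918, 72848) = 285766)
Pow(Add(Mul(Mul(44, -42), Function('B')(-5)), t), Rational(1, 2)) = Pow(Add(Mul(Mul(44, -42), 6), 285766), Rational(1, 2)) = Pow(Add(Mul(-1848, 6), 285766), Rational(1, 2)) = Pow(Add(-11088, 285766), Rational(1, 2)) = Pow(274678, Rational(1, 2))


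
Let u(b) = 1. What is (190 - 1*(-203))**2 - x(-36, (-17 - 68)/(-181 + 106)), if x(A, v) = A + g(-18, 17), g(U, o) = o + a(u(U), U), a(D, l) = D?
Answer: 154467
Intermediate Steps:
g(U, o) = 1 + o (g(U, o) = o + 1 = 1 + o)
x(A, v) = 18 + A (x(A, v) = A + (1 + 17) = A + 18 = 18 + A)
(190 - 1*(-203))**2 - x(-36, (-17 - 68)/(-181 + 106)) = (190 - 1*(-203))**2 - (18 - 36) = (190 + 203)**2 - 1*(-18) = 393**2 + 18 = 154449 + 18 = 154467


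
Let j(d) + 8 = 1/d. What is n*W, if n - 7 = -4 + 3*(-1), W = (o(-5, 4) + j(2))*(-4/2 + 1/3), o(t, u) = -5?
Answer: 0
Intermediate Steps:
j(d) = -8 + 1/d
W = 125/6 (W = (-5 + (-8 + 1/2))*(-4/2 + 1/3) = (-5 + (-8 + ½))*(-4*½ + 1*(⅓)) = (-5 - 15/2)*(-2 + ⅓) = -25/2*(-5/3) = 125/6 ≈ 20.833)
n = 0 (n = 7 + (-4 + 3*(-1)) = 7 + (-4 - 3) = 7 - 7 = 0)
n*W = 0*(125/6) = 0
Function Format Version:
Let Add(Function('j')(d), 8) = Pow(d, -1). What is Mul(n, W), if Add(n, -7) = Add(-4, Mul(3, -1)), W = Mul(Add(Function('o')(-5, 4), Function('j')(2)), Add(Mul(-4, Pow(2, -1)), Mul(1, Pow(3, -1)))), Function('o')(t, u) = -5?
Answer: 0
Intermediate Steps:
Function('j')(d) = Add(-8, Pow(d, -1))
W = Rational(125, 6) (W = Mul(Add(-5, Add(-8, Pow(2, -1))), Add(Mul(-4, Pow(2, -1)), Mul(1, Pow(3, -1)))) = Mul(Add(-5, Add(-8, Rational(1, 2))), Add(Mul(-4, Rational(1, 2)), Mul(1, Rational(1, 3)))) = Mul(Add(-5, Rational(-15, 2)), Add(-2, Rational(1, 3))) = Mul(Rational(-25, 2), Rational(-5, 3)) = Rational(125, 6) ≈ 20.833)
n = 0 (n = Add(7, Add(-4, Mul(3, -1))) = Add(7, Add(-4, -3)) = Add(7, -7) = 0)
Mul(n, W) = Mul(0, Rational(125, 6)) = 0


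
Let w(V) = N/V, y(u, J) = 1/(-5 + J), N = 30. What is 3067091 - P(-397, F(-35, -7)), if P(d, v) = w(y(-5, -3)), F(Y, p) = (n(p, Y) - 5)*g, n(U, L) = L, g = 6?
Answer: 3067331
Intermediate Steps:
w(V) = 30/V
F(Y, p) = -30 + 6*Y (F(Y, p) = (Y - 5)*6 = (-5 + Y)*6 = -30 + 6*Y)
P(d, v) = -240 (P(d, v) = 30/(1/(-5 - 3)) = 30/(1/(-8)) = 30/(-1/8) = 30*(-8) = -240)
3067091 - P(-397, F(-35, -7)) = 3067091 - 1*(-240) = 3067091 + 240 = 3067331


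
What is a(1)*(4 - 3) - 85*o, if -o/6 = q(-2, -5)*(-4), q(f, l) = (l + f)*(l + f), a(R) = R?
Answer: -99959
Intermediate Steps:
q(f, l) = (f + l)² (q(f, l) = (f + l)*(f + l) = (f + l)²)
o = 1176 (o = -6*(-2 - 5)²*(-4) = -6*(-7)²*(-4) = -294*(-4) = -6*(-196) = 1176)
a(1)*(4 - 3) - 85*o = 1*(4 - 3) - 85*1176 = 1*1 - 99960 = 1 - 99960 = -99959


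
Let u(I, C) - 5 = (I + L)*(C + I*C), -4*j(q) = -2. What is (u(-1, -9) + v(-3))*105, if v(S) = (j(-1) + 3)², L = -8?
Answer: 7245/4 ≈ 1811.3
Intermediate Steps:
j(q) = ½ (j(q) = -¼*(-2) = ½)
u(I, C) = 5 + (-8 + I)*(C + C*I) (u(I, C) = 5 + (I - 8)*(C + I*C) = 5 + (-8 + I)*(C + C*I))
v(S) = 49/4 (v(S) = (½ + 3)² = (7/2)² = 49/4)
(u(-1, -9) + v(-3))*105 = ((5 - 8*(-9) - 9*(-1)² - 7*(-9)*(-1)) + 49/4)*105 = ((5 + 72 - 9*1 - 63) + 49/4)*105 = ((5 + 72 - 9 - 63) + 49/4)*105 = (5 + 49/4)*105 = (69/4)*105 = 7245/4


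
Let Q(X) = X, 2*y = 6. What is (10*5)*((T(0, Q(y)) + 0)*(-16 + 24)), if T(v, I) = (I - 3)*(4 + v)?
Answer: 0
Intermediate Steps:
y = 3 (y = (½)*6 = 3)
T(v, I) = (-3 + I)*(4 + v)
(10*5)*((T(0, Q(y)) + 0)*(-16 + 24)) = (10*5)*(((-12 - 3*0 + 4*3 + 3*0) + 0)*(-16 + 24)) = 50*(((-12 + 0 + 12 + 0) + 0)*8) = 50*((0 + 0)*8) = 50*(0*8) = 50*0 = 0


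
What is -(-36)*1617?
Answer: 58212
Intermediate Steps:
-(-36)*1617 = -1*(-58212) = 58212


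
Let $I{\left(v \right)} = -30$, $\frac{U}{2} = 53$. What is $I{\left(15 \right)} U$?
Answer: $-3180$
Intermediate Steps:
$U = 106$ ($U = 2 \cdot 53 = 106$)
$I{\left(15 \right)} U = \left(-30\right) 106 = -3180$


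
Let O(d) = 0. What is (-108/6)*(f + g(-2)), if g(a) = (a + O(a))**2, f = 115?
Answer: -2142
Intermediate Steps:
g(a) = a**2 (g(a) = (a + 0)**2 = a**2)
(-108/6)*(f + g(-2)) = (-108/6)*(115 + (-2)**2) = (-108*1/6)*(115 + 4) = -18*119 = -2142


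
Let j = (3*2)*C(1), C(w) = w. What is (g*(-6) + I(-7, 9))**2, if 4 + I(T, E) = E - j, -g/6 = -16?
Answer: 332929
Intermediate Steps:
g = 96 (g = -6*(-16) = 96)
j = 6 (j = (3*2)*1 = 6*1 = 6)
I(T, E) = -10 + E (I(T, E) = -4 + (E - 1*6) = -4 + (E - 6) = -4 + (-6 + E) = -10 + E)
(g*(-6) + I(-7, 9))**2 = (96*(-6) + (-10 + 9))**2 = (-576 - 1)**2 = (-577)**2 = 332929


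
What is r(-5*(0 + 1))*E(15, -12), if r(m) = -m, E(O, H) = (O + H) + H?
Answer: -45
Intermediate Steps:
E(O, H) = O + 2*H (E(O, H) = (H + O) + H = O + 2*H)
r(-5*(0 + 1))*E(15, -12) = (-(-5)*(0 + 1))*(15 + 2*(-12)) = (-(-5))*(15 - 24) = -1*(-5)*(-9) = 5*(-9) = -45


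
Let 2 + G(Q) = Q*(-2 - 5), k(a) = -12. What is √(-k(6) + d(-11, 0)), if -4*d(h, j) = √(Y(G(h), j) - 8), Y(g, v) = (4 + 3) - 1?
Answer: √(48 - I*√2)/2 ≈ 3.4645 - 0.051026*I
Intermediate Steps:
G(Q) = -2 - 7*Q (G(Q) = -2 + Q*(-2 - 5) = -2 + Q*(-7) = -2 - 7*Q)
Y(g, v) = 6 (Y(g, v) = 7 - 1 = 6)
d(h, j) = -I*√2/4 (d(h, j) = -√(6 - 8)/4 = -I*√2/4)
√(-k(6) + d(-11, 0)) = √(-1*(-12) - I*√2/4) = √(12 - I*√2/4)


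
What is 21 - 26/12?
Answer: 113/6 ≈ 18.833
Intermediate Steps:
21 - 26/12 = 21 + (1/12)*(-26) = 21 - 13/6 = 113/6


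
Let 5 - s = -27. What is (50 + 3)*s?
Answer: 1696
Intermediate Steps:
s = 32 (s = 5 - 1*(-27) = 5 + 27 = 32)
(50 + 3)*s = (50 + 3)*32 = 53*32 = 1696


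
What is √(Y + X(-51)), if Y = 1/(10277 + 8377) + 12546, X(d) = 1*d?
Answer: √4347906610074/18654 ≈ 111.78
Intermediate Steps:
X(d) = d
Y = 234033085/18654 (Y = 1/18654 + 12546 = 234033085/18654 ≈ 12546.)
√(Y + X(-51)) = √(234033085/18654 - 51) = √(233081731/18654) = √4347906610074/18654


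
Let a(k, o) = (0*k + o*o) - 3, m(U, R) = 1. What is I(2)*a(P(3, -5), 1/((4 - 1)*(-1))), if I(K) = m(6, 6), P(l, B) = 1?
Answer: -26/9 ≈ -2.8889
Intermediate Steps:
I(K) = 1
a(k, o) = -3 + o**2 (a(k, o) = (0 + o**2) - 3 = o**2 - 3 = -3 + o**2)
I(2)*a(P(3, -5), 1/((4 - 1)*(-1))) = 1*(-3 + (1/((4 - 1)*(-1)))**2) = 1*(-3 + (1/(3*(-1)))**2) = 1*(-3 + (1/(-3))**2) = 1*(-3 + (1*(-1/3))**2) = 1*(-3 + (-1/3)**2) = 1*(-3 + 1/9) = 1*(-26/9) = -26/9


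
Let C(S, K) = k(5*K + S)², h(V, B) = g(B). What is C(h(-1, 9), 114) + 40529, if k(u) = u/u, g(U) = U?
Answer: 40530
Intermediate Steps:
k(u) = 1
h(V, B) = B
C(S, K) = 1 (C(S, K) = 1² = 1)
C(h(-1, 9), 114) + 40529 = 1 + 40529 = 40530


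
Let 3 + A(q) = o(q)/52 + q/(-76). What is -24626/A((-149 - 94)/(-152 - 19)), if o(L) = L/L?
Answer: 231139636/28153 ≈ 8210.1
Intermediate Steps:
o(L) = 1
A(q) = -155/52 - q/76 (A(q) = -3 + (1/52 + q/(-76)) = -3 + (1*(1/52) + q*(-1/76)) = -3 + (1/52 - q/76) = -155/52 - q/76)
-24626/A((-149 - 94)/(-152 - 19)) = -24626/(-155/52 - (-149 - 94)/(76*(-152 - 19))) = -24626/(-155/52 - (-243)/(76*(-171))) = -24626/(-155/52 - (-243)*(-1)/(76*171)) = -24626/(-155/52 - 1/76*27/19) = -24626/(-155/52 - 27/1444) = -24626/(-28153/9386) = -24626*(-9386/28153) = 231139636/28153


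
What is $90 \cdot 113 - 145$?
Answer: $10025$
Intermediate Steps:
$90 \cdot 113 - 145 = 10170 - 145 = 10025$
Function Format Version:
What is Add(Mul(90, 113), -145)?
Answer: 10025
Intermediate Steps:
Add(Mul(90, 113), -145) = Add(10170, -145) = 10025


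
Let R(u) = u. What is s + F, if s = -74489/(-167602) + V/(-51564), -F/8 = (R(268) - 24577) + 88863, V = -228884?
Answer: -1115770419309283/2160557382 ≈ -5.1643e+5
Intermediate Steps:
F = -516432 (F = -8*((268 - 24577) + 88863) = -8*(-24309 + 88863) = -8*64554 = -516432)
s = 10550591741/2160557382 (s = -74489/(-167602) - 228884/(-51564) = -74489*(-1/167602) - 228884*(-1/51564) = 74489/167602 + 57221/12891 = 10550591741/2160557382 ≈ 4.8833)
s + F = 10550591741/2160557382 - 516432 = -1115770419309283/2160557382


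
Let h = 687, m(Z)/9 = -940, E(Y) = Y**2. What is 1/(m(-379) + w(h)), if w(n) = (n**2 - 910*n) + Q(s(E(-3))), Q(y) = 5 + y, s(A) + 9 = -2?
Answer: -1/161667 ≈ -6.1856e-6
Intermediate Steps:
m(Z) = -8460 (m(Z) = 9*(-940) = -8460)
s(A) = -11 (s(A) = -9 - 2 = -11)
w(n) = -6 + n**2 - 910*n (w(n) = (n**2 - 910*n) + (5 - 11) = (n**2 - 910*n) - 6 = -6 + n**2 - 910*n)
1/(m(-379) + w(h)) = 1/(-8460 + (-6 + 687**2 - 910*687)) = 1/(-8460 + (-6 + 471969 - 625170)) = 1/(-8460 - 153207) = 1/(-161667) = -1/161667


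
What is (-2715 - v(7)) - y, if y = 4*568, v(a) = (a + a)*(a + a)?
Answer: -5183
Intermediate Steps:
v(a) = 4*a² (v(a) = (2*a)*(2*a) = 4*a²)
y = 2272
(-2715 - v(7)) - y = (-2715 - 4*7²) - 1*2272 = (-2715 - 4*49) - 2272 = (-2715 - 1*196) - 2272 = (-2715 - 196) - 2272 = -2911 - 2272 = -5183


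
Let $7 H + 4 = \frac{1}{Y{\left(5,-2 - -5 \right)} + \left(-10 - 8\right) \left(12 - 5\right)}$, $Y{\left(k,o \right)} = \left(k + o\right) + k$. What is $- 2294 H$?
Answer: $\frac{1039182}{791} \approx 1313.8$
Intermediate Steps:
$Y{\left(k,o \right)} = o + 2 k$
$H = - \frac{453}{791}$ ($H = - \frac{4}{7} + \frac{1}{7 \left(\left(\left(-2 - -5\right) + 2 \cdot 5\right) + \left(-10 - 8\right) \left(12 - 5\right)\right)} = - \frac{4}{7} + \frac{1}{7 \left(\left(\left(-2 + 5\right) + 10\right) - 126\right)} = - \frac{4}{7} + \frac{1}{7 \left(\left(3 + 10\right) - 126\right)} = - \frac{4}{7} + \frac{1}{7 \left(13 - 126\right)} = - \frac{4}{7} + \frac{1}{7 \left(-113\right)} = - \frac{4}{7} + \frac{1}{7} \left(- \frac{1}{113}\right) = - \frac{4}{7} - \frac{1}{791} = - \frac{453}{791} \approx -0.57269$)
$- 2294 H = \left(-2294\right) \left(- \frac{453}{791}\right) = \frac{1039182}{791}$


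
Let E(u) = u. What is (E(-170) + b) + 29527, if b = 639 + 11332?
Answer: 41328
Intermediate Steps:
b = 11971
(E(-170) + b) + 29527 = (-170 + 11971) + 29527 = 11801 + 29527 = 41328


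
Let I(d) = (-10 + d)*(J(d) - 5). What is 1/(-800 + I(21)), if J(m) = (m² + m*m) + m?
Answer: 1/9078 ≈ 0.00011016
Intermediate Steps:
J(m) = m + 2*m² (J(m) = (m² + m²) + m = 2*m² + m = m + 2*m²)
I(d) = (-10 + d)*(-5 + d*(1 + 2*d)) (I(d) = (-10 + d)*(d*(1 + 2*d) - 5) = (-10 + d)*(-5 + d*(1 + 2*d)))
1/(-800 + I(21)) = 1/(-800 + (50 - 19*21² - 15*21 + 2*21³)) = 1/(-800 + (50 - 19*441 - 315 + 2*9261)) = 1/(-800 + (50 - 8379 - 315 + 18522)) = 1/(-800 + 9878) = 1/9078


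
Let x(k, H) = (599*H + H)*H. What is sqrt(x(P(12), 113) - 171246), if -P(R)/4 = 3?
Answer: sqrt(7490154) ≈ 2736.8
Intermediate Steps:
P(R) = -12 (P(R) = -4*3 = -12)
x(k, H) = 600*H**2 (x(k, H) = (600*H)*H = 600*H**2)
sqrt(x(P(12), 113) - 171246) = sqrt(600*113**2 - 171246) = sqrt(600*12769 - 171246) = sqrt(7661400 - 171246) = sqrt(7490154)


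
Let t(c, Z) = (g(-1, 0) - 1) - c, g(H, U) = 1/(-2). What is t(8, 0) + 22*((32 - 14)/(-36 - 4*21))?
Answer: -64/5 ≈ -12.800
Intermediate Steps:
g(H, U) = -½
t(c, Z) = -3/2 - c (t(c, Z) = (-½ - 1) - c = -3/2 - c)
t(8, 0) + 22*((32 - 14)/(-36 - 4*21)) = (-3/2 - 1*8) + 22*((32 - 14)/(-36 - 4*21)) = (-3/2 - 8) + 22*(18/(-36 - 84)) = -19/2 + 22*(18/(-120)) = -19/2 + 22*(18*(-1/120)) = -19/2 + 22*(-3/20) = -19/2 - 33/10 = -64/5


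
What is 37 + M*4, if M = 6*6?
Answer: 181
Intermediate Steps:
M = 36
37 + M*4 = 37 + 36*4 = 37 + 144 = 181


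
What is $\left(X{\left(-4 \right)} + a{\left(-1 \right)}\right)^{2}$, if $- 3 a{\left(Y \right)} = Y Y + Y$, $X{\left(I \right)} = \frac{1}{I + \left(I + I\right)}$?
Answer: $\frac{1}{144} \approx 0.0069444$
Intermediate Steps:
$X{\left(I \right)} = \frac{1}{3 I}$ ($X{\left(I \right)} = \frac{1}{I + 2 I} = \frac{1}{3 I}$)
$a{\left(Y \right)} = - \frac{Y}{3} - \frac{Y^{2}}{3}$ ($a{\left(Y \right)} = - \frac{Y Y + Y}{3} = - \frac{Y^{2} + Y}{3} = - \frac{Y + Y^{2}}{3} = - \frac{Y}{3} - \frac{Y^{2}}{3}$)
$\left(X{\left(-4 \right)} + a{\left(-1 \right)}\right)^{2} = \left(\frac{1}{3 \left(-4\right)} - - \frac{1 - 1}{3}\right)^{2} = \left(\frac{1}{3} \left(- \frac{1}{4}\right) - \left(- \frac{1}{3}\right) 0\right)^{2} = \left(- \frac{1}{12} + 0\right)^{2} = \left(- \frac{1}{12}\right)^{2} = \frac{1}{144}$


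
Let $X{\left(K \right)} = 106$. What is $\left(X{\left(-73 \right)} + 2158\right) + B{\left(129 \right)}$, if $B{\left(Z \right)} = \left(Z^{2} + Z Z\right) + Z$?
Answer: $35675$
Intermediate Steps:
$B{\left(Z \right)} = Z + 2 Z^{2}$ ($B{\left(Z \right)} = \left(Z^{2} + Z^{2}\right) + Z = 2 Z^{2} + Z = Z + 2 Z^{2}$)
$\left(X{\left(-73 \right)} + 2158\right) + B{\left(129 \right)} = \left(106 + 2158\right) + 129 \left(1 + 2 \cdot 129\right) = 2264 + 129 \left(1 + 258\right) = 2264 + 129 \cdot 259 = 2264 + 33411 = 35675$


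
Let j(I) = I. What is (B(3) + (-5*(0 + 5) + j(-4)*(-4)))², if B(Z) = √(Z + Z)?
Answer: (-9 + √6)² ≈ 42.909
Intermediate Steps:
B(Z) = √2*√Z (B(Z) = √(2*Z) = √2*√Z)
(B(3) + (-5*(0 + 5) + j(-4)*(-4)))² = (√2*√3 + (-5*(0 + 5) - 4*(-4)))² = (√6 + (-5*5 + 16))² = (√6 + (-25 + 16))² = (√6 - 9)² = (-9 + √6)²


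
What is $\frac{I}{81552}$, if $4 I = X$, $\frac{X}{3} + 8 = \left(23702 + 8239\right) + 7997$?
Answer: $\frac{19965}{54368} \approx 0.36722$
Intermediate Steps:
$X = 119790$ ($X = -24 + 3 \left(\left(23702 + 8239\right) + 7997\right) = -24 + 3 \left(31941 + 7997\right) = -24 + 3 \cdot 39938 = -24 + 119814 = 119790$)
$I = \frac{59895}{2}$ ($I = \frac{1}{4} \cdot 119790 = \frac{59895}{2} \approx 29948.0$)
$\frac{I}{81552} = \frac{59895}{2 \cdot 81552} = \frac{59895}{2} \cdot \frac{1}{81552} = \frac{19965}{54368}$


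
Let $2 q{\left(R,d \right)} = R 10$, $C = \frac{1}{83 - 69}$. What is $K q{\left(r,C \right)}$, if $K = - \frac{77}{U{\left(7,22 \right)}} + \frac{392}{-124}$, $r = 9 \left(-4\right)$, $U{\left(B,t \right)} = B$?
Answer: $\frac{79020}{31} \approx 2549.0$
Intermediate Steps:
$C = \frac{1}{14} \approx 0.071429$
$r = -36$
$q{\left(R,d \right)} = 5 R$ ($q{\left(R,d \right)} = \frac{R 10}{2} = \frac{10 R}{2} = 5 R$)
$K = - \frac{439}{31}$ ($K = - \frac{77}{7} + \frac{392}{-124} = \left(-77\right) \frac{1}{7} + 392 \left(- \frac{1}{124}\right) = -11 - \frac{98}{31} = - \frac{439}{31} \approx -14.161$)
$K q{\left(r,C \right)} = - \frac{439 \cdot 5 \left(-36\right)}{31} = \left(- \frac{439}{31}\right) \left(-180\right) = \frac{79020}{31}$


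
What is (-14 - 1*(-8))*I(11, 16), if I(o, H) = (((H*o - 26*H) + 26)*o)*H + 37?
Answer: 225762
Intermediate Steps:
I(o, H) = 37 + H*o*(26 - 26*H + H*o) (I(o, H) = (((-26*H + H*o) + 26)*o)*H + 37 = ((26 - 26*H + H*o)*o)*H + 37 = (o*(26 - 26*H + H*o))*H + 37 = H*o*(26 - 26*H + H*o) + 37 = 37 + H*o*(26 - 26*H + H*o))
(-14 - 1*(-8))*I(11, 16) = (-14 - 1*(-8))*(37 + 16²*11² - 26*11*16² + 26*16*11) = (-14 + 8)*(37 + 256*121 - 26*11*256 + 4576) = -6*(37 + 30976 - 73216 + 4576) = -6*(-37627) = 225762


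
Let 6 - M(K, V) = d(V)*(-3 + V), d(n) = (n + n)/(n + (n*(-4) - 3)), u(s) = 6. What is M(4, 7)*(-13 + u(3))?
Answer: -175/3 ≈ -58.333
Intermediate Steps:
d(n) = 2*n/(-3 - 3*n) (d(n) = (2*n)/(n + (-4*n - 3)) = (2*n)/(n + (-3 - 4*n)) = (2*n)/(-3 - 3*n) = 2*n/(-3 - 3*n))
M(K, V) = 6 + 2*V*(-3 + V)/(3 + 3*V) (M(K, V) = 6 - (-2*V/(3 + 3*V))*(-3 + V) = 6 - (-2)*V*(-3 + V)/(3 + 3*V) = 6 + 2*V*(-3 + V)/(3 + 3*V))
M(4, 7)*(-13 + u(3)) = (2*(9 + 7² + 6*7)/(3*(1 + 7)))*(-13 + 6) = ((⅔)*(9 + 49 + 42)/8)*(-7) = ((⅔)*(⅛)*100)*(-7) = (25/3)*(-7) = -175/3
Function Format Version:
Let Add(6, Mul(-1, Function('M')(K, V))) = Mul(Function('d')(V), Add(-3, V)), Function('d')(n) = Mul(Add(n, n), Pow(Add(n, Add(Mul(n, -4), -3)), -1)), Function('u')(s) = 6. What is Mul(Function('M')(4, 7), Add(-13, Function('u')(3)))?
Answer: Rational(-175, 3) ≈ -58.333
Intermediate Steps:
Function('d')(n) = Mul(2, n, Pow(Add(-3, Mul(-3, n)), -1)) (Function('d')(n) = Mul(Mul(2, n), Pow(Add(n, Add(Mul(-4, n), -3)), -1)) = Mul(Mul(2, n), Pow(Add(n, Add(-3, Mul(-4, n))), -1)) = Mul(Mul(2, n), Pow(Add(-3, Mul(-3, n)), -1)) = Mul(2, n, Pow(Add(-3, Mul(-3, n)), -1)))
Function('M')(K, V) = Add(6, Mul(2, V, Pow(Add(3, Mul(3, V)), -1), Add(-3, V))) (Function('M')(K, V) = Add(6, Mul(-1, Mul(Mul(-2, V, Pow(Add(3, Mul(3, V)), -1)), Add(-3, V)))) = Add(6, Mul(-1, Mul(-2, V, Pow(Add(3, Mul(3, V)), -1), Add(-3, V)))) = Add(6, Mul(2, V, Pow(Add(3, Mul(3, V)), -1), Add(-3, V))))
Mul(Function('M')(4, 7), Add(-13, Function('u')(3))) = Mul(Mul(Rational(2, 3), Pow(Add(1, 7), -1), Add(9, Pow(7, 2), Mul(6, 7))), Add(-13, 6)) = Mul(Mul(Rational(2, 3), Pow(8, -1), Add(9, 49, 42)), -7) = Mul(Mul(Rational(2, 3), Rational(1, 8), 100), -7) = Mul(Rational(25, 3), -7) = Rational(-175, 3)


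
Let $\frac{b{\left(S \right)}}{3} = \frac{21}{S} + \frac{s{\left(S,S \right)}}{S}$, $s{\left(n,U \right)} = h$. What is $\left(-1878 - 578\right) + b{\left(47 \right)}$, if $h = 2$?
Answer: $- \frac{115363}{47} \approx -2454.5$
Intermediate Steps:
$s{\left(n,U \right)} = 2$
$b{\left(S \right)} = \frac{69}{S}$ ($b{\left(S \right)} = 3 \left(\frac{21}{S} + \frac{2}{S}\right) = 3 \frac{23}{S} = \frac{69}{S}$)
$\left(-1878 - 578\right) + b{\left(47 \right)} = \left(-1878 - 578\right) + \frac{69}{47} = -2456 + 69 \cdot \frac{1}{47} = -2456 + \frac{69}{47} = - \frac{115363}{47}$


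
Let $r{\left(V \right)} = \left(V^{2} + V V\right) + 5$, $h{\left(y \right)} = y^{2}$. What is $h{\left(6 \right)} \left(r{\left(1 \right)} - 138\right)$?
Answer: $-4716$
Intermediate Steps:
$r{\left(V \right)} = 5 + 2 V^{2}$ ($r{\left(V \right)} = \left(V^{2} + V^{2}\right) + 5 = 2 V^{2} + 5 = 5 + 2 V^{2}$)
$h{\left(6 \right)} \left(r{\left(1 \right)} - 138\right) = 6^{2} \left(\left(5 + 2 \cdot 1^{2}\right) - 138\right) = 36 \left(\left(5 + 2 \cdot 1\right) - 138\right) = 36 \left(\left(5 + 2\right) - 138\right) = 36 \left(7 - 138\right) = 36 \left(-131\right) = -4716$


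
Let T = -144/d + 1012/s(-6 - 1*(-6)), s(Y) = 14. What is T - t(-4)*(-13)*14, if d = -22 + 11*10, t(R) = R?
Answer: -50616/77 ≈ -657.35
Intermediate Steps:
d = 88 (d = -22 + 110 = 88)
T = 5440/77 (T = -144/88 + 1012/14 = -144*1/88 + 1012*(1/14) = -18/11 + 506/7 = 5440/77 ≈ 70.649)
T - t(-4)*(-13)*14 = 5440/77 - (-4*(-13))*14 = 5440/77 - 52*14 = 5440/77 - 1*728 = 5440/77 - 728 = -50616/77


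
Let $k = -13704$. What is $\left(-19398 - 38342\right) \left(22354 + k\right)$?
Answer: $-499451000$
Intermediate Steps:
$\left(-19398 - 38342\right) \left(22354 + k\right) = \left(-19398 - 38342\right) \left(22354 - 13704\right) = \left(-57740\right) 8650 = -499451000$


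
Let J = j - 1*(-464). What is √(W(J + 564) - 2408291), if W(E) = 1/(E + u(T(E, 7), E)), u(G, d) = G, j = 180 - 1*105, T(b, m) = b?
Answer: I*√11719794018670/2206 ≈ 1551.9*I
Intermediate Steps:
j = 75 (j = 180 - 105 = 75)
J = 539 (J = 75 - 1*(-464) = 75 + 464 = 539)
W(E) = 1/(2*E) (W(E) = 1/(E + E) = 1/(2*E))
√(W(J + 564) - 2408291) = √(1/(2*(539 + 564)) - 2408291) = √((½)/1103 - 2408291) = √((½)*(1/1103) - 2408291) = √(1/2206 - 2408291) = √(-5312689945/2206) = I*√11719794018670/2206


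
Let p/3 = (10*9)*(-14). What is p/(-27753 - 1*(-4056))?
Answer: 420/2633 ≈ 0.15951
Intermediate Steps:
p = -3780 (p = 3*((10*9)*(-14)) = 3*(90*(-14)) = 3*(-1260) = -3780)
p/(-27753 - 1*(-4056)) = -3780/(-27753 - 1*(-4056)) = -3780/(-27753 + 4056) = -3780/(-23697) = -3780*(-1/23697) = 420/2633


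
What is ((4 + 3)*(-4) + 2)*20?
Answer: -520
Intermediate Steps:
((4 + 3)*(-4) + 2)*20 = (7*(-4) + 2)*20 = (-28 + 2)*20 = -26*20 = -520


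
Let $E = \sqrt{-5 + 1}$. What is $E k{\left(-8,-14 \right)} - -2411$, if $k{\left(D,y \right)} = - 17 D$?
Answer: $2411 + 272 i \approx 2411.0 + 272.0 i$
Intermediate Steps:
$E = 2 i$ ($E = \sqrt{-4} = 2 i \approx 2.0 i$)
$E k{\left(-8,-14 \right)} - -2411 = 2 i \left(\left(-17\right) \left(-8\right)\right) - -2411 = 2 i 136 + 2411 = 272 i + 2411 = 2411 + 272 i$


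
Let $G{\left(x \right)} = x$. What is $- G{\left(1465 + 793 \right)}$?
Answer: $-2258$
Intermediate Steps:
$- G{\left(1465 + 793 \right)} = - (1465 + 793) = \left(-1\right) 2258 = -2258$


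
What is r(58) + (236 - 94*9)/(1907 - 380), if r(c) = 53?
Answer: 80321/1527 ≈ 52.601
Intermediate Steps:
r(58) + (236 - 94*9)/(1907 - 380) = 53 + (236 - 94*9)/(1907 - 380) = 53 + (236 - 846)/1527 = 53 - 610*1/1527 = 53 - 610/1527 = 80321/1527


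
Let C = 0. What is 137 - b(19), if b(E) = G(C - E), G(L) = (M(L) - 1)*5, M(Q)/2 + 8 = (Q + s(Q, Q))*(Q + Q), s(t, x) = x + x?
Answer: -21438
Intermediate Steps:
s(t, x) = 2*x
M(Q) = -16 + 12*Q² (M(Q) = -16 + 2*((Q + 2*Q)*(Q + Q)) = -16 + 2*((3*Q)*(2*Q)) = -16 + 2*(6*Q²) = -16 + 12*Q²)
G(L) = -85 + 60*L² (G(L) = ((-16 + 12*L²) - 1)*5 = (-17 + 12*L²)*5 = -85 + 60*L²)
b(E) = -85 + 60*E² (b(E) = -85 + 60*(0 - E)² = -85 + 60*(-E)² = -85 + 60*E²)
137 - b(19) = 137 - (-85 + 60*19²) = 137 - (-85 + 60*361) = 137 - (-85 + 21660) = 137 - 1*21575 = 137 - 21575 = -21438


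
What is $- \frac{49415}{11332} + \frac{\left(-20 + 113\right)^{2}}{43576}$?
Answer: $- \frac{513824393}{123450808} \approx -4.1622$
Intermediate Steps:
$- \frac{49415}{11332} + \frac{\left(-20 + 113\right)^{2}}{43576} = \left(-49415\right) \frac{1}{11332} + 93^{2} \cdot \frac{1}{43576} = - \frac{49415}{11332} + 8649 \cdot \frac{1}{43576} = - \frac{49415}{11332} + \frac{8649}{43576} = - \frac{513824393}{123450808}$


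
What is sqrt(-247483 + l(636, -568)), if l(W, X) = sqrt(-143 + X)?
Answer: sqrt(-247483 + 3*I*sqrt(79)) ≈ 0.027 + 497.48*I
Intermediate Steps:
sqrt(-247483 + l(636, -568)) = sqrt(-247483 + sqrt(-143 - 568)) = sqrt(-247483 + sqrt(-711)) = sqrt(-247483 + 3*I*sqrt(79))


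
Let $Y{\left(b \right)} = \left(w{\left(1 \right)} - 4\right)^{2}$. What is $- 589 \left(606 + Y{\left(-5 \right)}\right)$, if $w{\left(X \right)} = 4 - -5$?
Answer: $-371659$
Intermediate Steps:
$w{\left(X \right)} = 9$ ($w{\left(X \right)} = 4 + 5 = 9$)
$Y{\left(b \right)} = 25$ ($Y{\left(b \right)} = \left(9 - 4\right)^{2} = 5^{2} = 25$)
$- 589 \left(606 + Y{\left(-5 \right)}\right) = - 589 \left(606 + 25\right) = \left(-589\right) 631 = -371659$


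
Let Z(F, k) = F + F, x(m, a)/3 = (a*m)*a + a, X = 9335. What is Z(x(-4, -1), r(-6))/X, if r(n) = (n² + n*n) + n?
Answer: -6/1867 ≈ -0.0032137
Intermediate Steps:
r(n) = n + 2*n² (r(n) = (n² + n²) + n = 2*n² + n = n + 2*n²)
x(m, a) = 3*a + 3*m*a² (x(m, a) = 3*((a*m)*a + a) = 3*(m*a² + a) = 3*(a + m*a²) = 3*a + 3*m*a²)
Z(F, k) = 2*F
Z(x(-4, -1), r(-6))/X = (2*(3*(-1)*(1 - 1*(-4))))/9335 = (2*(3*(-1)*(1 + 4)))*(1/9335) = (2*(3*(-1)*5))*(1/9335) = (2*(-15))*(1/9335) = -30*1/9335 = -6/1867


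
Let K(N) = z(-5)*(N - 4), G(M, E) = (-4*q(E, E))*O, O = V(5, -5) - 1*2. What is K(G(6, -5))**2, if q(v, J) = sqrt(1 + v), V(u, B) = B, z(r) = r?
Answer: -78000 - 11200*I ≈ -78000.0 - 11200.0*I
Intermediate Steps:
O = -7 (O = -5 - 1*2 = -5 - 2 = -7)
G(M, E) = 28*sqrt(1 + E) (G(M, E) = -4*sqrt(1 + E)*(-7) = 28*sqrt(1 + E))
K(N) = 20 - 5*N (K(N) = -5*(N - 4) = -5*(-4 + N) = 20 - 5*N)
K(G(6, -5))**2 = (20 - 140*sqrt(1 - 5))**2 = (20 - 140*sqrt(-4))**2 = (20 - 140*2*I)**2 = (20 - 280*I)**2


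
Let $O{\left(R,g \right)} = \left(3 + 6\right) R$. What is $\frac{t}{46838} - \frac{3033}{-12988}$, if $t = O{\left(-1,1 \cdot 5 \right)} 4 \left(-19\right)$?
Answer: $\frac{75471723}{304165972} \approx 0.24813$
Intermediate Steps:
$O{\left(R,g \right)} = 9 R$
$t = 684$ ($t = 9 \left(-1\right) 4 \left(-19\right) = \left(-9\right) 4 \left(-19\right) = \left(-36\right) \left(-19\right) = 684$)
$\frac{t}{46838} - \frac{3033}{-12988} = \frac{684}{46838} - \frac{3033}{-12988} = 684 \cdot \frac{1}{46838} - - \frac{3033}{12988} = \frac{342}{23419} + \frac{3033}{12988} = \frac{75471723}{304165972}$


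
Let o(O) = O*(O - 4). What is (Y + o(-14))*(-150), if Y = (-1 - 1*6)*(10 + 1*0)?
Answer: -27300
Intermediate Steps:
Y = -70 (Y = (-1 - 6)*(10 + 0) = -7*10 = -70)
o(O) = O*(-4 + O)
(Y + o(-14))*(-150) = (-70 - 14*(-4 - 14))*(-150) = (-70 - 14*(-18))*(-150) = (-70 + 252)*(-150) = 182*(-150) = -27300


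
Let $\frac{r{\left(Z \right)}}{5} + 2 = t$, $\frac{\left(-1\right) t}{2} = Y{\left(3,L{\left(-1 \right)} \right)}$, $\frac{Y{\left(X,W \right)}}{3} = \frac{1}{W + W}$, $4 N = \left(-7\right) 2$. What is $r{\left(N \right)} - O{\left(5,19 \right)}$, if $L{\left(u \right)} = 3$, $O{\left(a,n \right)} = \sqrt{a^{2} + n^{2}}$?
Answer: $-15 - \sqrt{386} \approx -34.647$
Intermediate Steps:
$N = - \frac{7}{2}$ ($N = \frac{\left(-7\right) 2}{4} = \frac{1}{4} \left(-14\right) = - \frac{7}{2} \approx -3.5$)
$Y{\left(X,W \right)} = \frac{3}{2 W}$ ($Y{\left(X,W \right)} = \frac{3}{W + W} = \frac{3}{2 W}$)
$t = -1$ ($t = - 2 \frac{3}{2 \cdot 3} = - 2 \cdot \frac{3}{2} \cdot \frac{1}{3} = \left(-2\right) \frac{1}{2} = -1$)
$r{\left(Z \right)} = -15$ ($r{\left(Z \right)} = -10 + 5 \left(-1\right) = -10 - 5 = -15$)
$r{\left(N \right)} - O{\left(5,19 \right)} = -15 - \sqrt{5^{2} + 19^{2}} = -15 - \sqrt{25 + 361} = -15 - \sqrt{386}$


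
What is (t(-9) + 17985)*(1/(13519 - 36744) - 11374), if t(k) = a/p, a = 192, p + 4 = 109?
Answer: -166299746839389/812875 ≈ -2.0458e+8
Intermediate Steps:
p = 105 (p = -4 + 109 = 105)
t(k) = 64/35 (t(k) = 192/105 = 192*(1/105) = 64/35)
(t(-9) + 17985)*(1/(13519 - 36744) - 11374) = (64/35 + 17985)*(1/(13519 - 36744) - 11374) = 629539*(1/(-23225) - 11374)/35 = 629539*(-1/23225 - 11374)/35 = (629539/35)*(-264161151/23225) = -166299746839389/812875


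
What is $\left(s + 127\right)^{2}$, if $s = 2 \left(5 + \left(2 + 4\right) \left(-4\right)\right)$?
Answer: $7921$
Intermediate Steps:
$s = -38$ ($s = 2 \left(5 + 6 \left(-4\right)\right) = 2 \left(5 - 24\right) = 2 \left(-19\right) = -38$)
$\left(s + 127\right)^{2} = \left(-38 + 127\right)^{2} = 89^{2} = 7921$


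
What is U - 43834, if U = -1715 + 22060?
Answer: -23489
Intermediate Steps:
U = 20345
U - 43834 = 20345 - 43834 = -23489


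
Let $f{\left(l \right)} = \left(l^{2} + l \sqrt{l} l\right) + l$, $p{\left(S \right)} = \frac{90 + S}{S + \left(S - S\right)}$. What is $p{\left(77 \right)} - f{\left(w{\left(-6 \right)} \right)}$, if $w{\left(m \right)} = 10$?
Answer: $- \frac{8303}{77} - 100 \sqrt{10} \approx -424.06$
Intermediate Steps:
$p{\left(S \right)} = \frac{90 + S}{S}$ ($p{\left(S \right)} = \frac{90 + S}{S + 0} = \frac{90 + S}{S}$)
$f{\left(l \right)} = l + l^{2} + l^{\frac{5}{2}}$ ($f{\left(l \right)} = \left(l^{2} + l^{\frac{3}{2}} l\right) + l = \left(l^{2} + l^{\frac{5}{2}}\right) + l = l + l^{2} + l^{\frac{5}{2}}$)
$p{\left(77 \right)} - f{\left(w{\left(-6 \right)} \right)} = \frac{90 + 77}{77} - \left(10 + 10^{2} + 10^{\frac{5}{2}}\right) = \frac{1}{77} \cdot 167 - \left(10 + 100 + 100 \sqrt{10}\right) = \frac{167}{77} - \left(110 + 100 \sqrt{10}\right) = - \frac{8303}{77} - 100 \sqrt{10}$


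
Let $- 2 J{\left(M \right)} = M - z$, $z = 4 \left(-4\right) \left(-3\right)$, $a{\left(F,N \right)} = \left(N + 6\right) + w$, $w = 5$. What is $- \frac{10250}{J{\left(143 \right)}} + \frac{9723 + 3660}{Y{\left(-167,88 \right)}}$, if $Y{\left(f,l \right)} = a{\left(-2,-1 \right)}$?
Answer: $\frac{295277}{190} \approx 1554.1$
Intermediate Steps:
$a{\left(F,N \right)} = 11 + N$ ($a{\left(F,N \right)} = \left(N + 6\right) + 5 = \left(6 + N\right) + 5 = 11 + N$)
$z = 48$ ($z = \left(-16\right) \left(-3\right) = 48$)
$Y{\left(f,l \right)} = 10$ ($Y{\left(f,l \right)} = 11 - 1 = 10$)
$J{\left(M \right)} = 24 - \frac{M}{2}$ ($J{\left(M \right)} = - \frac{M - 48}{2} = - \frac{-48 + M}{2} = 24 - \frac{M}{2}$)
$- \frac{10250}{J{\left(143 \right)}} + \frac{9723 + 3660}{Y{\left(-167,88 \right)}} = - \frac{10250}{24 - \frac{143}{2}} + \frac{9723 + 3660}{10} = - \frac{10250}{24 - \frac{143}{2}} + 13383 \cdot \frac{1}{10} = - \frac{10250}{- \frac{95}{2}} + \frac{13383}{10} = \left(-10250\right) \left(- \frac{2}{95}\right) + \frac{13383}{10} = \frac{4100}{19} + \frac{13383}{10} = \frac{295277}{190}$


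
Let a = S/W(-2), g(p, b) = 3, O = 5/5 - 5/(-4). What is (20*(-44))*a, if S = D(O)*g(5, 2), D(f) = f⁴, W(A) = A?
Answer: 1082565/32 ≈ 33830.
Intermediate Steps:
O = 9/4 (O = 5*(⅕) - 5*(-¼) = 1 + 5/4 = 9/4 ≈ 2.2500)
S = 19683/256 (S = (9/4)⁴*3 = (6561/256)*3 = 19683/256 ≈ 76.887)
a = -19683/512 (a = (19683/256)/(-2) = (19683/256)*(-½) = -19683/512 ≈ -38.443)
(20*(-44))*a = (20*(-44))*(-19683/512) = -880*(-19683/512) = 1082565/32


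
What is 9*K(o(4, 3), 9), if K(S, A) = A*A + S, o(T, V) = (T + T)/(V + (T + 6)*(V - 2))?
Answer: 9549/13 ≈ 734.54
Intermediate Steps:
o(T, V) = 2*T/(V + (-2 + V)*(6 + T)) (o(T, V) = (2*T)/(V + (6 + T)*(-2 + V)) = (2*T)/(V + (-2 + V)*(6 + T)) = 2*T/(V + (-2 + V)*(6 + T)))
K(S, A) = S + A² (K(S, A) = A² + S = S + A²)
9*K(o(4, 3), 9) = 9*(2*4/(-12 - 2*4 + 7*3 + 4*3) + 9²) = 9*(2*4/(-12 - 8 + 21 + 12) + 81) = 9*(2*4/13 + 81) = 9*(2*4*(1/13) + 81) = 9*(8/13 + 81) = 9*(1061/13) = 9549/13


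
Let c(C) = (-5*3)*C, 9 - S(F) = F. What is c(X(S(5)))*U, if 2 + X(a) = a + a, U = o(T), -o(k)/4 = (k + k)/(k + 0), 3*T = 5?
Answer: 720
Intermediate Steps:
T = 5/3 (T = (⅓)*5 = 5/3 ≈ 1.6667)
S(F) = 9 - F
o(k) = -8 (o(k) = -4*(k + k)/(k + 0) = -4*2*k/k = -4*2 = -8)
U = -8
X(a) = -2 + 2*a (X(a) = -2 + (a + a) = -2 + 2*a)
c(C) = -15*C
c(X(S(5)))*U = -15*(-2 + 2*(9 - 1*5))*(-8) = -15*(-2 + 2*(9 - 5))*(-8) = -15*(-2 + 2*4)*(-8) = -15*(-2 + 8)*(-8) = -15*6*(-8) = -90*(-8) = 720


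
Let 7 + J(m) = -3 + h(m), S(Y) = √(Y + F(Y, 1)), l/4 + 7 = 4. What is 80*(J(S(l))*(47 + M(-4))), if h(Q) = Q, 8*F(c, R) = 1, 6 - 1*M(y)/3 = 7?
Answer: -35200 + 880*I*√190 ≈ -35200.0 + 12130.0*I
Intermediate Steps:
M(y) = -3 (M(y) = 18 - 3*7 = 18 - 21 = -3)
F(c, R) = ⅛ (F(c, R) = (⅛)*1 = ⅛)
l = -12 (l = -28 + 4*4 = -28 + 16 = -12)
S(Y) = √(⅛ + Y) (S(Y) = √(Y + ⅛) = √(⅛ + Y))
J(m) = -10 + m (J(m) = -7 + (-3 + m) = -10 + m)
80*(J(S(l))*(47 + M(-4))) = 80*((-10 + √(2 + 16*(-12))/4)*(47 - 3)) = 80*((-10 + √(2 - 192)/4)*44) = 80*((-10 + √(-190)/4)*44) = 80*((-10 + (I*√190)/4)*44) = 80*((-10 + I*√190/4)*44) = 80*(-440 + 11*I*√190) = -35200 + 880*I*√190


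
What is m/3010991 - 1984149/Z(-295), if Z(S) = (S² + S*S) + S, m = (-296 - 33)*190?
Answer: -5985116206709/523174741205 ≈ -11.440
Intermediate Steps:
m = -62510 (m = -329*190 = -62510)
Z(S) = S + 2*S² (Z(S) = (S² + S²) + S = 2*S² + S = S + 2*S²)
m/3010991 - 1984149/Z(-295) = -62510/3010991 - 1984149*(-1/(295*(1 + 2*(-295)))) = -62510*1/3010991 - 1984149*(-1/(295*(1 - 590))) = -62510/3010991 - 1984149/((-295*(-589))) = -62510/3010991 - 1984149/173755 = -5985116206709/523174741205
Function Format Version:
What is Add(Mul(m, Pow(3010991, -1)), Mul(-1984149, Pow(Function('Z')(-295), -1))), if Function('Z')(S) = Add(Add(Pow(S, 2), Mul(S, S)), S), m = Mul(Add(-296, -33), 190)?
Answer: Rational(-5985116206709, 523174741205) ≈ -11.440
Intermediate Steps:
m = -62510 (m = Mul(-329, 190) = -62510)
Function('Z')(S) = Add(S, Mul(2, Pow(S, 2))) (Function('Z')(S) = Add(Add(Pow(S, 2), Pow(S, 2)), S) = Add(Mul(2, Pow(S, 2)), S) = Add(S, Mul(2, Pow(S, 2))))
Add(Mul(m, Pow(3010991, -1)), Mul(-1984149, Pow(Function('Z')(-295), -1))) = Add(Mul(-62510, Pow(3010991, -1)), Mul(-1984149, Pow(Mul(-295, Add(1, Mul(2, -295))), -1))) = Add(Mul(-62510, Rational(1, 3010991)), Mul(-1984149, Pow(Mul(-295, Add(1, -590)), -1))) = Add(Rational(-62510, 3010991), Mul(-1984149, Pow(Mul(-295, -589), -1))) = Add(Rational(-62510, 3010991), Mul(-1984149, Pow(173755, -1))) = Add(Rational(-62510, 3010991), Mul(-1984149, Rational(1, 173755))) = Add(Rational(-62510, 3010991), Rational(-1984149, 173755)) = Rational(-5985116206709, 523174741205)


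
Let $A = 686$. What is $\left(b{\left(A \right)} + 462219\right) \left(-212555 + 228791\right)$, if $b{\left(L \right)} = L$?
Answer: $7515725580$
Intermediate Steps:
$\left(b{\left(A \right)} + 462219\right) \left(-212555 + 228791\right) = \left(686 + 462219\right) \left(-212555 + 228791\right) = 462905 \cdot 16236 = 7515725580$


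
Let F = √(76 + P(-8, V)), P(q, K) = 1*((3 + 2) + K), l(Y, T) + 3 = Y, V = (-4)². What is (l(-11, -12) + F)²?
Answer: (14 - √97)² ≈ 17.232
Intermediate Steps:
V = 16
l(Y, T) = -3 + Y
P(q, K) = 5 + K (P(q, K) = 1*(5 + K) = 5 + K)
F = √97 (F = √(76 + (5 + 16)) = √(76 + 21) = √97 ≈ 9.8489)
(l(-11, -12) + F)² = ((-3 - 11) + √97)² = (-14 + √97)²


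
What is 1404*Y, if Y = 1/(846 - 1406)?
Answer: -351/140 ≈ -2.5071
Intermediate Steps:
Y = -1/560 (Y = 1/(-560) = -1/560 ≈ -0.0017857)
1404*Y = 1404*(-1/560) = -351/140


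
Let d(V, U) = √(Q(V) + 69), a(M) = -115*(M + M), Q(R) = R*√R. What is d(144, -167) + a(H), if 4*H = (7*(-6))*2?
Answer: 4830 + √1797 ≈ 4872.4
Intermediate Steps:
Q(R) = R^(3/2)
H = -21 (H = ((7*(-6))*2)/4 = (-42*2)/4 = (¼)*(-84) = -21)
a(M) = -230*M
d(V, U) = √(69 + V^(3/2)) (d(V, U) = √(V^(3/2) + 69) = √(69 + V^(3/2)))
d(144, -167) + a(H) = √(69 + 144^(3/2)) - 230*(-21) = √(69 + 1728) + 4830 = √1797 + 4830 = 4830 + √1797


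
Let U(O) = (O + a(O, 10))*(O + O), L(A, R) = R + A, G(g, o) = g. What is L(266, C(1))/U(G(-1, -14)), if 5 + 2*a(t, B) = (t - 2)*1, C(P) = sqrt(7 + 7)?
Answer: 133/5 + sqrt(14)/10 ≈ 26.974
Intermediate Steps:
C(P) = sqrt(14)
L(A, R) = A + R
a(t, B) = -7/2 + t/2 (a(t, B) = -5/2 + ((t - 2)*1)/2 = -5/2 + ((-2 + t)*1)/2 = -5/2 + (-2 + t)/2 = -5/2 + (-1 + t/2) = -7/2 + t/2)
U(O) = 2*O*(-7/2 + 3*O/2) (U(O) = (O + (-7/2 + O/2))*(O + O) = (-7/2 + 3*O/2)*(2*O) = 2*O*(-7/2 + 3*O/2))
L(266, C(1))/U(G(-1, -14)) = (266 + sqrt(14))/((-(-7 + 3*(-1)))) = (266 + sqrt(14))/((-(-7 - 3))) = (266 + sqrt(14))/((-1*(-10))) = (266 + sqrt(14))/10 = (266 + sqrt(14))*(1/10) = 133/5 + sqrt(14)/10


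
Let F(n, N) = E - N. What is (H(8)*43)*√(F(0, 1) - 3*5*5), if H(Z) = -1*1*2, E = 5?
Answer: -86*I*√71 ≈ -724.65*I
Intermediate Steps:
H(Z) = -2 (H(Z) = -1*2 = -2)
F(n, N) = 5 - N
(H(8)*43)*√(F(0, 1) - 3*5*5) = (-2*43)*√((5 - 1*1) - 3*5*5) = -86*√((5 - 1) - 15*5) = -86*√(4 - 75) = -86*I*√71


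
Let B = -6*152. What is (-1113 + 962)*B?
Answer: 137712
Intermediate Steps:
B = -912
(-1113 + 962)*B = (-1113 + 962)*(-912) = -151*(-912) = 137712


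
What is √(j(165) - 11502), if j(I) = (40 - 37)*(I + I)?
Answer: 12*I*√73 ≈ 102.53*I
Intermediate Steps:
j(I) = 6*I (j(I) = 3*(2*I) = 6*I)
√(j(165) - 11502) = √(6*165 - 11502) = √(990 - 11502) = √(-10512) = 12*I*√73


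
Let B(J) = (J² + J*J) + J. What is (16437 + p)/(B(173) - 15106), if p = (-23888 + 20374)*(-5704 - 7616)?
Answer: 15607639/14975 ≈ 1042.2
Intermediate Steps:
p = 46806480 (p = -3514*(-13320) = 46806480)
B(J) = J + 2*J² (B(J) = (J² + J²) + J = 2*J² + J = J + 2*J²)
(16437 + p)/(B(173) - 15106) = (16437 + 46806480)/(173*(1 + 2*173) - 15106) = 46822917/(173*(1 + 346) - 15106) = 46822917/(173*347 - 15106) = 46822917/(60031 - 15106) = 46822917/44925 = 46822917*(1/44925) = 15607639/14975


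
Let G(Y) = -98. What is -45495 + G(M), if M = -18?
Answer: -45593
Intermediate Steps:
-45495 + G(M) = -45495 - 98 = -45593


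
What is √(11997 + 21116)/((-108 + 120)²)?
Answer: √33113/144 ≈ 1.2637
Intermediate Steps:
√(11997 + 21116)/((-108 + 120)²) = √33113/(12²) = √33113/144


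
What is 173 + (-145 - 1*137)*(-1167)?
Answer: 329267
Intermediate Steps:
173 + (-145 - 1*137)*(-1167) = 173 + (-145 - 137)*(-1167) = 173 - 282*(-1167) = 173 + 329094 = 329267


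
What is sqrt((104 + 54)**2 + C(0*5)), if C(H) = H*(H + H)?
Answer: 158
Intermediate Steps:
C(H) = 2*H**2 (C(H) = H*(2*H) = 2*H**2)
sqrt((104 + 54)**2 + C(0*5)) = sqrt((104 + 54)**2 + 2*(0*5)**2) = sqrt(158**2 + 2*0**2) = sqrt(24964 + 2*0) = sqrt(24964 + 0) = sqrt(24964) = 158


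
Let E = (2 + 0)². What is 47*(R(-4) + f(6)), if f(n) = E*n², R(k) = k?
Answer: 6580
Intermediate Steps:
E = 4 (E = 2² = 4)
f(n) = 4*n²
47*(R(-4) + f(6)) = 47*(-4 + 4*6²) = 47*(-4 + 4*36) = 47*(-4 + 144) = 47*140 = 6580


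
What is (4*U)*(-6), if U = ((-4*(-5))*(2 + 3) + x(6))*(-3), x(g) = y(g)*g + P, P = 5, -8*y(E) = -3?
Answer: 7722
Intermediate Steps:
y(E) = 3/8 (y(E) = -⅛*(-3) = 3/8)
x(g) = 5 + 3*g/8 (x(g) = 3*g/8 + 5 = 5 + 3*g/8)
U = -1287/4 (U = ((-4*(-5))*(2 + 3) + (5 + (3/8)*6))*(-3) = (20*5 + (5 + 9/4))*(-3) = (100 + 29/4)*(-3) = (429/4)*(-3) = -1287/4 ≈ -321.75)
(4*U)*(-6) = (4*(-1287/4))*(-6) = -1287*(-6) = 7722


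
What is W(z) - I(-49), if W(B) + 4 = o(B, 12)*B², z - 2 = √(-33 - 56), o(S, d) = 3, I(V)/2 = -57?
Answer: -145 + 12*I*√89 ≈ -145.0 + 113.21*I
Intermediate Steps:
I(V) = -114 (I(V) = 2*(-57) = -114)
z = 2 + I*√89 (z = 2 + √(-33 - 56) = 2 + √(-89) = 2 + I*√89 ≈ 2.0 + 9.434*I)
W(B) = -4 + 3*B²
W(z) - I(-49) = (-4 + 3*(2 + I*√89)²) - 1*(-114) = (-4 + 3*(2 + I*√89)²) + 114 = 110 + 3*(2 + I*√89)²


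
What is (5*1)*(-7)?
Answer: -35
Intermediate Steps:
(5*1)*(-7) = 5*(-7) = -35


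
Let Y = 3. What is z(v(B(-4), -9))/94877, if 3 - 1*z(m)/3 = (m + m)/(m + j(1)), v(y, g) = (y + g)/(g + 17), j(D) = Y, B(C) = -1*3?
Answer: 15/94877 ≈ 0.00015810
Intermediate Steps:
B(C) = -3
j(D) = 3
v(y, g) = (g + y)/(17 + g)
z(m) = 9 - 6*m/(3 + m) (z(m) = 9 - 3*(m + m)/(m + 3) = 9 - 3*2*m/(3 + m) = 9 - 6*m/(3 + m))
z(v(B(-4), -9))/94877 = (3*(9 + (-9 - 3)/(17 - 9))/(3 + (-9 - 3)/(17 - 9)))/94877 = (3*(9 - 12/8)/(3 - 12/8))*(1/94877) = (3*(9 + (⅛)*(-12))/(3 + (⅛)*(-12)))*(1/94877) = (3*(9 - 3/2)/(3 - 3/2))*(1/94877) = (3*(15/2)/(3/2))*(1/94877) = (3*(⅔)*(15/2))*(1/94877) = 15*(1/94877) = 15/94877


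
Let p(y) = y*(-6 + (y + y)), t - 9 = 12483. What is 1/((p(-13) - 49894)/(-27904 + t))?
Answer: 7706/24739 ≈ 0.31149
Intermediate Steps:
t = 12492 (t = 9 + 12483 = 12492)
p(y) = y*(-6 + 2*y)
1/((p(-13) - 49894)/(-27904 + t)) = 1/((2*(-13)*(-3 - 13) - 49894)/(-27904 + 12492)) = 1/((2*(-13)*(-16) - 49894)/(-15412)) = 1/((416 - 49894)*(-1/15412)) = 1/(-49478*(-1/15412)) = 1/(24739/7706) = 7706/24739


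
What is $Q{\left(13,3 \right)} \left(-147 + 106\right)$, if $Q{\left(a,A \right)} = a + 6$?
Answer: $-779$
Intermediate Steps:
$Q{\left(a,A \right)} = 6 + a$
$Q{\left(13,3 \right)} \left(-147 + 106\right) = \left(6 + 13\right) \left(-147 + 106\right) = 19 \left(-41\right) = -779$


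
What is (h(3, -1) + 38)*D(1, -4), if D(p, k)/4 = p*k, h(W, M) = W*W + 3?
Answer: -800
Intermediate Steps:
h(W, M) = 3 + W² (h(W, M) = W² + 3 = 3 + W²)
D(p, k) = 4*k*p (D(p, k) = 4*(p*k) = 4*(k*p) = 4*k*p)
(h(3, -1) + 38)*D(1, -4) = ((3 + 3²) + 38)*(4*(-4)*1) = ((3 + 9) + 38)*(-16) = (12 + 38)*(-16) = 50*(-16) = -800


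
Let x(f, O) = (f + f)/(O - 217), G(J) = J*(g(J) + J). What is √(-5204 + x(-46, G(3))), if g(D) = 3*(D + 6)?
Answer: 12*I*√582803/127 ≈ 72.134*I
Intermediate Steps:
g(D) = 18 + 3*D (g(D) = 3*(6 + D) = 18 + 3*D)
G(J) = J*(18 + 4*J) (G(J) = J*((18 + 3*J) + J) = J*(18 + 4*J))
x(f, O) = 2*f/(-217 + O) (x(f, O) = (2*f)/(-217 + O) = 2*f/(-217 + O))
√(-5204 + x(-46, G(3))) = √(-5204 + 2*(-46)/(-217 + 2*3*(9 + 2*3))) = √(-5204 + 2*(-46)/(-217 + 2*3*(9 + 6))) = √(-5204 + 2*(-46)/(-217 + 2*3*15)) = √(-5204 + 2*(-46)/(-217 + 90)) = √(-5204 + 2*(-46)/(-127)) = √(-5204 + 2*(-46)*(-1/127)) = √(-5204 + 92/127) = √(-660816/127) = 12*I*√582803/127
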